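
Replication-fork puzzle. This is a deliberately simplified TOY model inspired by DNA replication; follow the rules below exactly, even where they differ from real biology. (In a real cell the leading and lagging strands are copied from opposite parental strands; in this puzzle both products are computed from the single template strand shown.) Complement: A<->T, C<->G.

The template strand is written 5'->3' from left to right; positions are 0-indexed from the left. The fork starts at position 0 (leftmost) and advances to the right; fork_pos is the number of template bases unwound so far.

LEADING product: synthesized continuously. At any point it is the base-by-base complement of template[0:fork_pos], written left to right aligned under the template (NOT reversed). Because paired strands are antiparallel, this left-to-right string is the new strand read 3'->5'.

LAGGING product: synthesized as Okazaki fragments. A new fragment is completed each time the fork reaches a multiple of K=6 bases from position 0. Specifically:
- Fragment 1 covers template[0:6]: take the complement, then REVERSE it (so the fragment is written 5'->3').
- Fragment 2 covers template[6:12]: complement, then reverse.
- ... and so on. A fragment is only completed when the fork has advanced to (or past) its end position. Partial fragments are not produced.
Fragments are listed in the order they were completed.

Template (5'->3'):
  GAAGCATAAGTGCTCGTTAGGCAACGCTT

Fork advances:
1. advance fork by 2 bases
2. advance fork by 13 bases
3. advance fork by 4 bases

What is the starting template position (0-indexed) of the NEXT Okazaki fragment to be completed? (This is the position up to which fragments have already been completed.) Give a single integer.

Answer: 18

Derivation:
Step 1: advance 2 -> fork_pos = 0 + 2 = 2. Next multiple of 6 is 6 (not reached); still 0 fragment(s).
Step 2: advance 13 -> fork_pos = 2 + 13 = 15. Reached multiple(s) of 6: 6, 12 -> fragments 1-2 completed (2 total).
Step 3: advance 4 -> fork_pos = 15 + 4 = 19. Reached multiple(s) of 6: 18 -> fragment 3 completed (3 total).
3 fragment(s) completed, covering template[0:18] (3 x 6 = 18). The next fragment, fragment 4, covers template[18:24], so it starts at position 18.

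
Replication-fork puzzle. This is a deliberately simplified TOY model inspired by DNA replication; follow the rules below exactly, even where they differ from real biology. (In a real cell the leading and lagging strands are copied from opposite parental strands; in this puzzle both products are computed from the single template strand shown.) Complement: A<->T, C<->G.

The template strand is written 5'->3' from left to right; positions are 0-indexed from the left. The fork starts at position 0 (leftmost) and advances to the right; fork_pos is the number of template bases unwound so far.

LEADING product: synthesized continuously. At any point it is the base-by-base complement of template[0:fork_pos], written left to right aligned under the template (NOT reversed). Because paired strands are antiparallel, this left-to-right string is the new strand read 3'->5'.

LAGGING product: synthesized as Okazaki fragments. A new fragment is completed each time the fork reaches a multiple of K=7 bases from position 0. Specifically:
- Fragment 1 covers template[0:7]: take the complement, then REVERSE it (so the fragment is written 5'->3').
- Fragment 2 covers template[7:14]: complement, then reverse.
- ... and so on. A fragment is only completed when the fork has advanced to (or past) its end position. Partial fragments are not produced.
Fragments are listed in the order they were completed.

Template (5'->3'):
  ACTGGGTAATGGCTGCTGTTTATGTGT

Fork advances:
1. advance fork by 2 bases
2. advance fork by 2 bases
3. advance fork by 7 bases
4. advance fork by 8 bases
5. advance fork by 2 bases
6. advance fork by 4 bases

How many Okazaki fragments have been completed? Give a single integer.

Answer: 3

Derivation:
Step 1: advance 2 -> fork_pos = 0 + 2 = 2. Next multiple of 7 is 7 (not reached); still 0 fragment(s).
Step 2: advance 2 -> fork_pos = 2 + 2 = 4. Next multiple of 7 is 7 (not reached); still 0 fragment(s).
Step 3: advance 7 -> fork_pos = 4 + 7 = 11. Reached multiple(s) of 7: 7 -> fragment 1 completed (1 total).
Step 4: advance 8 -> fork_pos = 11 + 8 = 19. Reached multiple(s) of 7: 14 -> fragment 2 completed (2 total).
Step 5: advance 2 -> fork_pos = 19 + 2 = 21. Reached multiple(s) of 7: 21 -> fragment 3 completed (3 total).
Step 6: advance 4 -> fork_pos = 21 + 4 = 25. Next multiple of 7 is 28 (not reached); still 3 fragment(s).
Check: final fork_pos = 25; the multiples of 7 that are <= 25 are 7..21 -> 25 // 7 = 3 completed fragment(s).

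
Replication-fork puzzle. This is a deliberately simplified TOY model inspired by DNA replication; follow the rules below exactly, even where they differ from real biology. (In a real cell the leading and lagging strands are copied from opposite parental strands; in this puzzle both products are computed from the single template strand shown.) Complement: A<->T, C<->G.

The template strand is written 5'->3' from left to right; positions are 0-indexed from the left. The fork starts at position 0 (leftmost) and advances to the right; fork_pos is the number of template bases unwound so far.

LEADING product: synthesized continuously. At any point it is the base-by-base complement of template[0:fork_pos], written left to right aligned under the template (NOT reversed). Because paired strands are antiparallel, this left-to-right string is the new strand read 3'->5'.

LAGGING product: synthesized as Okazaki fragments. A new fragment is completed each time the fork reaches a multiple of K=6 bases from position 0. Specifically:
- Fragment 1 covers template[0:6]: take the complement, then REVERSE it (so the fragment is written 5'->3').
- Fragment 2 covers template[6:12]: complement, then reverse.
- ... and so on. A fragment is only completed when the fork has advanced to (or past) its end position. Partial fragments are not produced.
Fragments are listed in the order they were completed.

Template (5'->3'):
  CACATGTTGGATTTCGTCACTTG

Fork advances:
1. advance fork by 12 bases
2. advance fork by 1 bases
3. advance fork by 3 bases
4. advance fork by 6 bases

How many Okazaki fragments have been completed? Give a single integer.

Answer: 3

Derivation:
Step 1: advance 12 -> fork_pos = 0 + 12 = 12. Reached multiple(s) of 6: 6, 12 -> fragments 1-2 completed (2 total).
Step 2: advance 1 -> fork_pos = 12 + 1 = 13. Next multiple of 6 is 18 (not reached); still 2 fragment(s).
Step 3: advance 3 -> fork_pos = 13 + 3 = 16. Next multiple of 6 is 18 (not reached); still 2 fragment(s).
Step 4: advance 6 -> fork_pos = 16 + 6 = 22. Reached multiple(s) of 6: 18 -> fragment 3 completed (3 total).
Check: final fork_pos = 22; the multiples of 6 that are <= 22 are 6..18 -> 22 // 6 = 3 completed fragment(s).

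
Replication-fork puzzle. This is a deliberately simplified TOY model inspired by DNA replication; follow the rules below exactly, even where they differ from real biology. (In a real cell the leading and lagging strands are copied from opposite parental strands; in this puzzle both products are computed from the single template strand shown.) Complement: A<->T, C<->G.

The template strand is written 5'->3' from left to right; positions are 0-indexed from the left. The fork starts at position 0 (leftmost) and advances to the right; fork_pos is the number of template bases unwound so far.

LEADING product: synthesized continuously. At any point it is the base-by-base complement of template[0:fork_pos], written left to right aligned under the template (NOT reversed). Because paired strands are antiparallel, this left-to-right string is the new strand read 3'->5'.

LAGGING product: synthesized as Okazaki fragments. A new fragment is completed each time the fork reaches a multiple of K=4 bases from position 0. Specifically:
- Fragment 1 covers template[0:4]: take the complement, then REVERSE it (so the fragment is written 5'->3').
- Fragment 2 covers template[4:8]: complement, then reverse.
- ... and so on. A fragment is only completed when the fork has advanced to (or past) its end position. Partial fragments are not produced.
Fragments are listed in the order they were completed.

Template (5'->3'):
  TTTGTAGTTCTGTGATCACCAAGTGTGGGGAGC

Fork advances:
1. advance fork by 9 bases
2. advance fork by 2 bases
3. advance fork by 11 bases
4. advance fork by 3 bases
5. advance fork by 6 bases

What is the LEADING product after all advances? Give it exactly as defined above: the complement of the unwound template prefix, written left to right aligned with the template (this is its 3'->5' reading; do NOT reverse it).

Step 1: advance 9 -> fork_pos = 0 + 9 = 9.
Step 2: advance 2 -> fork_pos = 9 + 2 = 11.
Step 3: advance 11 -> fork_pos = 11 + 11 = 22.
Step 4: advance 3 -> fork_pos = 22 + 3 = 25.
Step 5: advance 6 -> fork_pos = 25 + 6 = 31.
Unwound prefix: template[0:31] = TTTGTAGTTCTGTGATCACCAAGTGTGGGGA
Complement it base by base (A<->T, C<->G), keeping left-to-right order:
  [0:5] TTTGT -> AAACA
  [5:10] AGTTC -> TCAAG
  [10:15] TGTGA -> ACACT
  [15:20] TCACC -> AGTGG
  [20:25] AAGTG -> TTCAC
  [25:30] TGGGG -> ACCCC
  [30:31] A -> T
Concatenate: AAACATCAAGACACTAGTGGTTCACACCCCT (length 31; written aligned with the template, i.e. 3'->5').

Answer: AAACATCAAGACACTAGTGGTTCACACCCCT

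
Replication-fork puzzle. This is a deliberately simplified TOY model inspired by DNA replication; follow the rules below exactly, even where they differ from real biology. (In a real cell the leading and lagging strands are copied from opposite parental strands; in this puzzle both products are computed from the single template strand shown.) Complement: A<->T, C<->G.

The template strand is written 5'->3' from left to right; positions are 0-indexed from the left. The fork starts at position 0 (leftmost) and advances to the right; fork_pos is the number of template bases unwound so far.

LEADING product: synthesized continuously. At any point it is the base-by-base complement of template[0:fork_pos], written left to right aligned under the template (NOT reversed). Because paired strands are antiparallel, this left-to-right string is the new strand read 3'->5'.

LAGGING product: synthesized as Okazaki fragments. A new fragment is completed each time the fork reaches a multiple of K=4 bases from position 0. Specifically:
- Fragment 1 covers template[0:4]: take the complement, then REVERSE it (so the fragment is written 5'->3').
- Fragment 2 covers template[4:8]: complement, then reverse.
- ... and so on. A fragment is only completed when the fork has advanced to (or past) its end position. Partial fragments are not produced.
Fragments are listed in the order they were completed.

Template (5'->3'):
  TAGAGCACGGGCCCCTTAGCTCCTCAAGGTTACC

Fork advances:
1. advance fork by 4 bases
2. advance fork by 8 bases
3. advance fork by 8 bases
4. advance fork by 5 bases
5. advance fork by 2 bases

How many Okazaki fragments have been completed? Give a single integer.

Step 1: advance 4 -> fork_pos = 0 + 4 = 4. Reached multiple(s) of 4: 4 -> fragment 1 completed (1 total).
Step 2: advance 8 -> fork_pos = 4 + 8 = 12. Reached multiple(s) of 4: 8, 12 -> fragments 2-3 completed (3 total).
Step 3: advance 8 -> fork_pos = 12 + 8 = 20. Reached multiple(s) of 4: 16, 20 -> fragments 4-5 completed (5 total).
Step 4: advance 5 -> fork_pos = 20 + 5 = 25. Reached multiple(s) of 4: 24 -> fragment 6 completed (6 total).
Step 5: advance 2 -> fork_pos = 25 + 2 = 27. Next multiple of 4 is 28 (not reached); still 6 fragment(s).
Check: final fork_pos = 27; the multiples of 4 that are <= 27 are 4..24 -> 27 // 4 = 6 completed fragment(s).

Answer: 6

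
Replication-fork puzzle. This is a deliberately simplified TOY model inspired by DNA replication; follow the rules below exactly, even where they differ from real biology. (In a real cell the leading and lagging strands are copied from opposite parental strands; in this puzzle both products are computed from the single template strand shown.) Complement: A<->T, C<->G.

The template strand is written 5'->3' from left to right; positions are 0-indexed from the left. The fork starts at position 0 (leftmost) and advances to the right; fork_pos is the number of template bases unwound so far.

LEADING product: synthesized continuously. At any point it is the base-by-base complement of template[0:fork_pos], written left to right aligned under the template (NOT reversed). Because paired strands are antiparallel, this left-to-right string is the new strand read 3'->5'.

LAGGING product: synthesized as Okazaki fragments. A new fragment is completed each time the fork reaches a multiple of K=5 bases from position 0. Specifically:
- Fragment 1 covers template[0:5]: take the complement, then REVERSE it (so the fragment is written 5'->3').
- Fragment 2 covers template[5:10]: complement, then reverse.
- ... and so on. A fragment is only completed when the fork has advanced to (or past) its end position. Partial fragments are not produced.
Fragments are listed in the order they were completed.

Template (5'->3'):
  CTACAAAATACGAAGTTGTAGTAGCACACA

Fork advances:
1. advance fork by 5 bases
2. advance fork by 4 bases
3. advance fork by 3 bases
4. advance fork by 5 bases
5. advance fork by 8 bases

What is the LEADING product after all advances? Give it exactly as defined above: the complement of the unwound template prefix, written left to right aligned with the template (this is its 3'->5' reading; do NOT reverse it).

Answer: GATGTTTTATGCTTCAACATCATCG

Derivation:
Step 1: advance 5 -> fork_pos = 0 + 5 = 5.
Step 2: advance 4 -> fork_pos = 5 + 4 = 9.
Step 3: advance 3 -> fork_pos = 9 + 3 = 12.
Step 4: advance 5 -> fork_pos = 12 + 5 = 17.
Step 5: advance 8 -> fork_pos = 17 + 8 = 25.
Unwound prefix: template[0:25] = CTACAAAATACGAAGTTGTAGTAGC
Complement it base by base (A<->T, C<->G), keeping left-to-right order:
  [0:5] CTACA -> GATGT
  [5:10] AAATA -> TTTAT
  [10:15] CGAAG -> GCTTC
  [15:20] TTGTA -> AACAT
  [20:25] GTAGC -> CATCG
Concatenate: GATGTTTTATGCTTCAACATCATCG (length 25; written aligned with the template, i.e. 3'->5').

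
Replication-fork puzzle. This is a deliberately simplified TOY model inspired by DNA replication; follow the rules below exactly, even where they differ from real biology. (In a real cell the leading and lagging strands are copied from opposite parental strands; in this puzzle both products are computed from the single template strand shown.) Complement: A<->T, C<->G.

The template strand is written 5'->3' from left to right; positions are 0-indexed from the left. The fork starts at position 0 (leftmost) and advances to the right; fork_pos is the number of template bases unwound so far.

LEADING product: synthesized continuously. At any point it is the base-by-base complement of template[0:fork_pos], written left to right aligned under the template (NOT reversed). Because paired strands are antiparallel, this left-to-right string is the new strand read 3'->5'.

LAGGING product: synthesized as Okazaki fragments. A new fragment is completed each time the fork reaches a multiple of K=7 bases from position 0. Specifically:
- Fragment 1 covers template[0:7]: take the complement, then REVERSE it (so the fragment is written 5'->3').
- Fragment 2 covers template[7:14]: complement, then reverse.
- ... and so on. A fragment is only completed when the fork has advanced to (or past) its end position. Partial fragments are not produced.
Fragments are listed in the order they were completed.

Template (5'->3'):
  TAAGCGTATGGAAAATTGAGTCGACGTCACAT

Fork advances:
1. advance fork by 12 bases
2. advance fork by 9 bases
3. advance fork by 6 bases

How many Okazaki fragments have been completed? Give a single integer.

Step 1: advance 12 -> fork_pos = 0 + 12 = 12. Reached multiple(s) of 7: 7 -> fragment 1 completed (1 total).
Step 2: advance 9 -> fork_pos = 12 + 9 = 21. Reached multiple(s) of 7: 14, 21 -> fragments 2-3 completed (3 total).
Step 3: advance 6 -> fork_pos = 21 + 6 = 27. Next multiple of 7 is 28 (not reached); still 3 fragment(s).
Check: final fork_pos = 27; the multiples of 7 that are <= 27 are 7..21 -> 27 // 7 = 3 completed fragment(s).

Answer: 3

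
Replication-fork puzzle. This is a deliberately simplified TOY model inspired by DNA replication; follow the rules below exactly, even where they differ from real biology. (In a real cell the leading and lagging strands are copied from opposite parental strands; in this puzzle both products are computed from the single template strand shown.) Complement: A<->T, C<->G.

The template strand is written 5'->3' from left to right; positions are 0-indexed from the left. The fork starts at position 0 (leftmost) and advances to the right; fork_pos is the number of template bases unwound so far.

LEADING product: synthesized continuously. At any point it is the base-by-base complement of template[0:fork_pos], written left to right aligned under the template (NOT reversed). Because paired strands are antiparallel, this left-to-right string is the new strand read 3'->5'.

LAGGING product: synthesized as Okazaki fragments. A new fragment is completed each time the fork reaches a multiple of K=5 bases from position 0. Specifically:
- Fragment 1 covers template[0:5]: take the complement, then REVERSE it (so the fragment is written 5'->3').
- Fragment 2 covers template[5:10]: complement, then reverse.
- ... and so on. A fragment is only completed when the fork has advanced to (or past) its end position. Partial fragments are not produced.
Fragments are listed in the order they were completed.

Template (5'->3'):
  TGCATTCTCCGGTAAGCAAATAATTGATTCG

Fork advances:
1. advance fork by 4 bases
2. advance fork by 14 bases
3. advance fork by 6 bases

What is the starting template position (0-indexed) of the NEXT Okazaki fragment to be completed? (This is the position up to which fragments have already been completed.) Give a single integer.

Answer: 20

Derivation:
Step 1: advance 4 -> fork_pos = 0 + 4 = 4. Next multiple of 5 is 5 (not reached); still 0 fragment(s).
Step 2: advance 14 -> fork_pos = 4 + 14 = 18. Reached multiple(s) of 5: 5, 10, 15 -> fragments 1-3 completed (3 total).
Step 3: advance 6 -> fork_pos = 18 + 6 = 24. Reached multiple(s) of 5: 20 -> fragment 4 completed (4 total).
4 fragment(s) completed, covering template[0:20] (4 x 5 = 20). The next fragment, fragment 5, covers template[20:25], so it starts at position 20.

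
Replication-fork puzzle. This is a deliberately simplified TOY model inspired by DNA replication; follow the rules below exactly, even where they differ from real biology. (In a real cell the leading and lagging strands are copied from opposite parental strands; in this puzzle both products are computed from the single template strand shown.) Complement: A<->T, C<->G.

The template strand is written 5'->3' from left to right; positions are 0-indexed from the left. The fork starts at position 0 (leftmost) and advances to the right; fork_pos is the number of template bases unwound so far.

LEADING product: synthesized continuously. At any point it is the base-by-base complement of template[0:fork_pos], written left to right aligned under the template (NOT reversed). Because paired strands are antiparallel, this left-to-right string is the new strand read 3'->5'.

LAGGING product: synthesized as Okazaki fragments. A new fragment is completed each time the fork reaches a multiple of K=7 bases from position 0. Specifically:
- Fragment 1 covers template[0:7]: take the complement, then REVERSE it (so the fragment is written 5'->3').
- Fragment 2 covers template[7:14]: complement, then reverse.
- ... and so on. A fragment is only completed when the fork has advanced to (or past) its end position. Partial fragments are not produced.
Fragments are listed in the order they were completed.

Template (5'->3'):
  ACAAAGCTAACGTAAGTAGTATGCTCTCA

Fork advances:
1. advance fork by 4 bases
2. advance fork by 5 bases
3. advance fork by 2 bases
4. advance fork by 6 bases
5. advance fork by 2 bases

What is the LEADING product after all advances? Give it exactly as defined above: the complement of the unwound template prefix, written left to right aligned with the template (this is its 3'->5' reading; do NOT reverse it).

Answer: TGTTTCGATTGCATTCATC

Derivation:
Step 1: advance 4 -> fork_pos = 0 + 4 = 4.
Step 2: advance 5 -> fork_pos = 4 + 5 = 9.
Step 3: advance 2 -> fork_pos = 9 + 2 = 11.
Step 4: advance 6 -> fork_pos = 11 + 6 = 17.
Step 5: advance 2 -> fork_pos = 17 + 2 = 19.
Unwound prefix: template[0:19] = ACAAAGCTAACGTAAGTAG
Complement it base by base (A<->T, C<->G), keeping left-to-right order:
  [0:5] ACAAA -> TGTTT
  [5:10] GCTAA -> CGATT
  [10:15] CGTAA -> GCATT
  [15:19] GTAG -> CATC
Concatenate: TGTTTCGATTGCATTCATC (length 19; written aligned with the template, i.e. 3'->5').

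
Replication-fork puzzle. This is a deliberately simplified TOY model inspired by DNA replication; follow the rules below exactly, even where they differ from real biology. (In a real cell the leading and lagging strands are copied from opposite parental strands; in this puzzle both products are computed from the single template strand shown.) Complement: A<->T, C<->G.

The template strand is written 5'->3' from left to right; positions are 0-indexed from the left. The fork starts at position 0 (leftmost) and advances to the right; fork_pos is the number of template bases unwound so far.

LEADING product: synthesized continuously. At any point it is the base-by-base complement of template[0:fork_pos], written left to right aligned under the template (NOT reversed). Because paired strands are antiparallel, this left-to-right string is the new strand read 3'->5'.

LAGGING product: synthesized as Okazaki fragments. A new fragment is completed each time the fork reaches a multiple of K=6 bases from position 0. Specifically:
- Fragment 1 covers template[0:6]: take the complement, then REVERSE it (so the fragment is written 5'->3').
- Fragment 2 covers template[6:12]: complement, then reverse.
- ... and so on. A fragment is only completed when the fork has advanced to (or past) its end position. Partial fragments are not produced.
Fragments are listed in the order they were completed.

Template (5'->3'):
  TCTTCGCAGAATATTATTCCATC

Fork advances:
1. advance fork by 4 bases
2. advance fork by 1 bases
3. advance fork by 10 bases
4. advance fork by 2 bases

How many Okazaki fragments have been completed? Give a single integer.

Answer: 2

Derivation:
Step 1: advance 4 -> fork_pos = 0 + 4 = 4. Next multiple of 6 is 6 (not reached); still 0 fragment(s).
Step 2: advance 1 -> fork_pos = 4 + 1 = 5. Next multiple of 6 is 6 (not reached); still 0 fragment(s).
Step 3: advance 10 -> fork_pos = 5 + 10 = 15. Reached multiple(s) of 6: 6, 12 -> fragments 1-2 completed (2 total).
Step 4: advance 2 -> fork_pos = 15 + 2 = 17. Next multiple of 6 is 18 (not reached); still 2 fragment(s).
Check: final fork_pos = 17; the multiples of 6 that are <= 17 are 6..12 -> 17 // 6 = 2 completed fragment(s).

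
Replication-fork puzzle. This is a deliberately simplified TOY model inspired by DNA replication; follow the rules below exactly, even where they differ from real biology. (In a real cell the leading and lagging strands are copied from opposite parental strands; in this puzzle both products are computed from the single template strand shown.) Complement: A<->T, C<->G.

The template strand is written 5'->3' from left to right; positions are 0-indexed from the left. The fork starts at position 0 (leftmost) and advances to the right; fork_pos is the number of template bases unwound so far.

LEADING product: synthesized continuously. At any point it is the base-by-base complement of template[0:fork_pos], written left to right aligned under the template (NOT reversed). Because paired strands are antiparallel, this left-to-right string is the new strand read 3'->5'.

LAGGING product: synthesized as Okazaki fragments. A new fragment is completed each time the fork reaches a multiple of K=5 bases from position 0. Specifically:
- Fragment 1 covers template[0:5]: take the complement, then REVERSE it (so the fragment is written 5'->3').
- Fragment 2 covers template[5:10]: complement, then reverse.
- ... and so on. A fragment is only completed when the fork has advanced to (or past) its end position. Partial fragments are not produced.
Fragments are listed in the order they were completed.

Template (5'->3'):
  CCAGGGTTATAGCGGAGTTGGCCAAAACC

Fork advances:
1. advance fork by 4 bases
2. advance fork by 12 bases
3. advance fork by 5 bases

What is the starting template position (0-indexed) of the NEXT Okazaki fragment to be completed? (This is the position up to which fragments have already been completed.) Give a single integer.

Answer: 20

Derivation:
Step 1: advance 4 -> fork_pos = 0 + 4 = 4. Next multiple of 5 is 5 (not reached); still 0 fragment(s).
Step 2: advance 12 -> fork_pos = 4 + 12 = 16. Reached multiple(s) of 5: 5, 10, 15 -> fragments 1-3 completed (3 total).
Step 3: advance 5 -> fork_pos = 16 + 5 = 21. Reached multiple(s) of 5: 20 -> fragment 4 completed (4 total).
4 fragment(s) completed, covering template[0:20] (4 x 5 = 20). The next fragment, fragment 5, covers template[20:25], so it starts at position 20.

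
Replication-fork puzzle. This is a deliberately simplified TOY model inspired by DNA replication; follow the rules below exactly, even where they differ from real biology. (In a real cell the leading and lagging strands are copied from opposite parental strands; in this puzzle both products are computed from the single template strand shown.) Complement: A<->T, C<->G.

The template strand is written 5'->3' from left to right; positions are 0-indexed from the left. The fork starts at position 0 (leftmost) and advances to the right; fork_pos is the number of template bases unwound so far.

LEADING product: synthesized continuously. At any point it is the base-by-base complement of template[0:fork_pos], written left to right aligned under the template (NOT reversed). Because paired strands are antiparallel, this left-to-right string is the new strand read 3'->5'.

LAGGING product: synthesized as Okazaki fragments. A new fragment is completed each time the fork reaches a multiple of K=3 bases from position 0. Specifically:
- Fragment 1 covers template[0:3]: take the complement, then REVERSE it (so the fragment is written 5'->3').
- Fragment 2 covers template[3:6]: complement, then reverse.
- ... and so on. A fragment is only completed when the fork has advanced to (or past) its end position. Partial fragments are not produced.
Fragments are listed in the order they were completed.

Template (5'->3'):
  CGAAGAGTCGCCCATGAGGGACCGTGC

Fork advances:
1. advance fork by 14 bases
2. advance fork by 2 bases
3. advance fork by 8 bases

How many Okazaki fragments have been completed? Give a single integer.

Step 1: advance 14 -> fork_pos = 0 + 14 = 14. Reached multiple(s) of 3: 3, 6, 9, 12 -> fragments 1-4 completed (4 total).
Step 2: advance 2 -> fork_pos = 14 + 2 = 16. Reached multiple(s) of 3: 15 -> fragment 5 completed (5 total).
Step 3: advance 8 -> fork_pos = 16 + 8 = 24. Reached multiple(s) of 3: 18, 21, 24 -> fragments 6-8 completed (8 total).
Check: final fork_pos = 24; the multiples of 3 that are <= 24 are 3..24 -> 24 // 3 = 8 completed fragment(s).

Answer: 8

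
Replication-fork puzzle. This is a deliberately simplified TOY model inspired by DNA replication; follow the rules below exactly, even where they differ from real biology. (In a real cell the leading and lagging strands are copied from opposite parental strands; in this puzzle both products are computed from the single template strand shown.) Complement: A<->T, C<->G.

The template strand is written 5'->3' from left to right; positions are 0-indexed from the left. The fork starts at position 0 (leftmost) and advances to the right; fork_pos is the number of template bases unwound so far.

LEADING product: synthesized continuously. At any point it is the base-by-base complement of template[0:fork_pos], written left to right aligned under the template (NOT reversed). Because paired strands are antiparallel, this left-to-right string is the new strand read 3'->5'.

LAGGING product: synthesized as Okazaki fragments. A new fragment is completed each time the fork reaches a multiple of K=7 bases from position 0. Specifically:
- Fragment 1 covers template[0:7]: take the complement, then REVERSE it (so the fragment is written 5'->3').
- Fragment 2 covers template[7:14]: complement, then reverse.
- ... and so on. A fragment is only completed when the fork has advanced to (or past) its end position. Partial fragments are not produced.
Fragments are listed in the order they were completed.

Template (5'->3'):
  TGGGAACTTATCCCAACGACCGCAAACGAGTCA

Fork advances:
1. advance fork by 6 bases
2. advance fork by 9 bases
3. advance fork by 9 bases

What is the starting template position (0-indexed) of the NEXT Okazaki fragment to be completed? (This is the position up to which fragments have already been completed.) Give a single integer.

Answer: 21

Derivation:
Step 1: advance 6 -> fork_pos = 0 + 6 = 6. Next multiple of 7 is 7 (not reached); still 0 fragment(s).
Step 2: advance 9 -> fork_pos = 6 + 9 = 15. Reached multiple(s) of 7: 7, 14 -> fragments 1-2 completed (2 total).
Step 3: advance 9 -> fork_pos = 15 + 9 = 24. Reached multiple(s) of 7: 21 -> fragment 3 completed (3 total).
3 fragment(s) completed, covering template[0:21] (3 x 7 = 21). The next fragment, fragment 4, covers template[21:28], so it starts at position 21.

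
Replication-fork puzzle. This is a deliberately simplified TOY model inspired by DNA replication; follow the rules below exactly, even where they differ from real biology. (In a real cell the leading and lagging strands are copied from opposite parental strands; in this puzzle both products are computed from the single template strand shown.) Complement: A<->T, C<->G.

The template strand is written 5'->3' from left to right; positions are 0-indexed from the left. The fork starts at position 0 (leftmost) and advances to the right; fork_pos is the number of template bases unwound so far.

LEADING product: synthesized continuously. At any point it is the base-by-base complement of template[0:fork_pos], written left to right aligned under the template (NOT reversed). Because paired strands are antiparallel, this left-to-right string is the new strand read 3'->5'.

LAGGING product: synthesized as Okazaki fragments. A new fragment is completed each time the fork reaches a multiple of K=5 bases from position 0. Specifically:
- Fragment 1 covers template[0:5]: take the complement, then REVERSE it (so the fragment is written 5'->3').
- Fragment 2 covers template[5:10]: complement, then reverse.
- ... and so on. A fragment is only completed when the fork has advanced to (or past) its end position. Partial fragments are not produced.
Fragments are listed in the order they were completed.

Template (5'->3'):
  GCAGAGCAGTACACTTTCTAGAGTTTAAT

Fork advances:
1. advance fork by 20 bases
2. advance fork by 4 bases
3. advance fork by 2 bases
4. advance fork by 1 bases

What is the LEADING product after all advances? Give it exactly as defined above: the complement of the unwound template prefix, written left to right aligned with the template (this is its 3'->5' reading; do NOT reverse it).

Step 1: advance 20 -> fork_pos = 0 + 20 = 20.
Step 2: advance 4 -> fork_pos = 20 + 4 = 24.
Step 3: advance 2 -> fork_pos = 24 + 2 = 26.
Step 4: advance 1 -> fork_pos = 26 + 1 = 27.
Unwound prefix: template[0:27] = GCAGAGCAGTACACTTTCTAGAGTTTA
Complement it base by base (A<->T, C<->G), keeping left-to-right order:
  [0:5] GCAGA -> CGTCT
  [5:10] GCAGT -> CGTCA
  [10:15] ACACT -> TGTGA
  [15:20] TTCTA -> AAGAT
  [20:25] GAGTT -> CTCAA
  [25:27] TA -> AT
Concatenate: CGTCTCGTCATGTGAAAGATCTCAAAT (length 27; written aligned with the template, i.e. 3'->5').

Answer: CGTCTCGTCATGTGAAAGATCTCAAAT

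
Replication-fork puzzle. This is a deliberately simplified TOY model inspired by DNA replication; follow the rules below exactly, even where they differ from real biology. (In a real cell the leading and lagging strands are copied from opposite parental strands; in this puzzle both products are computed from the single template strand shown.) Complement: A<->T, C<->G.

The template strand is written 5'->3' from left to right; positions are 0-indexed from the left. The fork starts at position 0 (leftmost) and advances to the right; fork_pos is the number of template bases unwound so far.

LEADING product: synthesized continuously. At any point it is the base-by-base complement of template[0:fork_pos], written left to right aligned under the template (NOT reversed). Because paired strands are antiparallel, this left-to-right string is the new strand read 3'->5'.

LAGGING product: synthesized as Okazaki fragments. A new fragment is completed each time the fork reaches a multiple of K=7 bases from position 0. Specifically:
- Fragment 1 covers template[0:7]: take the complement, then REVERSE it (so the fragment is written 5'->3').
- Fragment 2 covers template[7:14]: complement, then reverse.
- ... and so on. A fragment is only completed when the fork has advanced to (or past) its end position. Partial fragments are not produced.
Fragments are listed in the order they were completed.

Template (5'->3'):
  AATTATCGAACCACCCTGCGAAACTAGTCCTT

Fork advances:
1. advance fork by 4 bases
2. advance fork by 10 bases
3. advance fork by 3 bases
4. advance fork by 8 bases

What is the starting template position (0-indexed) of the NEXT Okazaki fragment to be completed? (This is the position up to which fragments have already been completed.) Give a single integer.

Answer: 21

Derivation:
Step 1: advance 4 -> fork_pos = 0 + 4 = 4. Next multiple of 7 is 7 (not reached); still 0 fragment(s).
Step 2: advance 10 -> fork_pos = 4 + 10 = 14. Reached multiple(s) of 7: 7, 14 -> fragments 1-2 completed (2 total).
Step 3: advance 3 -> fork_pos = 14 + 3 = 17. Next multiple of 7 is 21 (not reached); still 2 fragment(s).
Step 4: advance 8 -> fork_pos = 17 + 8 = 25. Reached multiple(s) of 7: 21 -> fragment 3 completed (3 total).
3 fragment(s) completed, covering template[0:21] (3 x 7 = 21). The next fragment, fragment 4, covers template[21:28], so it starts at position 21.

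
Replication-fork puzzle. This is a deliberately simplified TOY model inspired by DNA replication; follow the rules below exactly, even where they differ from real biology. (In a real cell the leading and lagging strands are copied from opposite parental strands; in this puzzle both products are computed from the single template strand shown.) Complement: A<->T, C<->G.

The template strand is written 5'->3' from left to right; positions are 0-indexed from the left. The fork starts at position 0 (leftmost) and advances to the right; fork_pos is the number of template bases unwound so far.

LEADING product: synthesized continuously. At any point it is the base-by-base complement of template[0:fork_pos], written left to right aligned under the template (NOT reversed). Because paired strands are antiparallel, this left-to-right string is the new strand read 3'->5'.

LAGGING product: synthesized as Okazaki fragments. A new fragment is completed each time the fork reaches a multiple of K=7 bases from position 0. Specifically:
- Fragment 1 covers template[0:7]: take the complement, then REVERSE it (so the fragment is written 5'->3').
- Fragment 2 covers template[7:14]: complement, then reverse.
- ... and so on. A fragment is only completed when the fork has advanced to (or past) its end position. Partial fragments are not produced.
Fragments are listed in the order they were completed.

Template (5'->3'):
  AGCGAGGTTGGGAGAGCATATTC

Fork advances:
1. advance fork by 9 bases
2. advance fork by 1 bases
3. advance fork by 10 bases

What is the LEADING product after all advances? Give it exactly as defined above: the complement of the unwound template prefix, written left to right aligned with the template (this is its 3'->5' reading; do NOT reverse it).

Answer: TCGCTCCAACCCTCTCGTAT

Derivation:
Step 1: advance 9 -> fork_pos = 0 + 9 = 9.
Step 2: advance 1 -> fork_pos = 9 + 1 = 10.
Step 3: advance 10 -> fork_pos = 10 + 10 = 20.
Unwound prefix: template[0:20] = AGCGAGGTTGGGAGAGCATA
Complement it base by base (A<->T, C<->G), keeping left-to-right order:
  [0:5] AGCGA -> TCGCT
  [5:10] GGTTG -> CCAAC
  [10:15] GGAGA -> CCTCT
  [15:20] GCATA -> CGTAT
Concatenate: TCGCTCCAACCCTCTCGTAT (length 20; written aligned with the template, i.e. 3'->5').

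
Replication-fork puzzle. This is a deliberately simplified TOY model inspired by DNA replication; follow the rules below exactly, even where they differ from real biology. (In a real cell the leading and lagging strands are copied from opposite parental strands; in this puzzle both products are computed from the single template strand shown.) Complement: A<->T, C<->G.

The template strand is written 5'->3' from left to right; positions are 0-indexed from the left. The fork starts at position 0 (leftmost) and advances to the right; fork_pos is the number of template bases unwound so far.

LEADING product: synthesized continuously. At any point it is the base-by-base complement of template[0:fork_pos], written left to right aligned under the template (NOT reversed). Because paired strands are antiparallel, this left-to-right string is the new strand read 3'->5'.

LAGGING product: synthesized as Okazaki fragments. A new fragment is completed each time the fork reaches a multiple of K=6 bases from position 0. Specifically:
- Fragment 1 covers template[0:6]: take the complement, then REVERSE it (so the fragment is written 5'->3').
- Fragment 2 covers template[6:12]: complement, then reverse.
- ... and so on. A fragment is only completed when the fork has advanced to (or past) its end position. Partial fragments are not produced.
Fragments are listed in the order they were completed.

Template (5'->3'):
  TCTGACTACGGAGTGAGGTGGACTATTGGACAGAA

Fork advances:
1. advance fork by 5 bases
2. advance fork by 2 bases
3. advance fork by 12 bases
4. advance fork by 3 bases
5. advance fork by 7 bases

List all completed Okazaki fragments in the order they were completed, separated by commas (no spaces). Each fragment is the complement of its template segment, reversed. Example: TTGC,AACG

Step 1: advance 5 -> fork_pos = 0 + 5 = 5. Next multiple of 6 is 6 (not reached); still 0 fragment(s).
Step 2: advance 2 -> fork_pos = 5 + 2 = 7. Reached multiple(s) of 6: 6 -> fragment 1 completed (1 total).
Step 3: advance 12 -> fork_pos = 7 + 12 = 19. Reached multiple(s) of 6: 12, 18 -> fragments 2-3 completed (3 total).
Step 4: advance 3 -> fork_pos = 19 + 3 = 22. Next multiple of 6 is 24 (not reached); still 3 fragment(s).
Step 5: advance 7 -> fork_pos = 22 + 7 = 29. Reached multiple(s) of 6: 24 -> fragment 4 completed (4 total).
Final fork_pos = 29, so 4 fragment(s) are complete. Build each: template segment -> complement -> reverse.
Fragment 1: template[0:6] = TCTGAC -> complement AGACTG -> reversed GTCAGA
Fragment 2: template[6:12] = TACGGA -> complement ATGCCT -> reversed TCCGTA
Fragment 3: template[12:18] = GTGAGG -> complement CACTCC -> reversed CCTCAC
Fragment 4: template[18:24] = TGGACT -> complement ACCTGA -> reversed AGTCCA

Answer: GTCAGA,TCCGTA,CCTCAC,AGTCCA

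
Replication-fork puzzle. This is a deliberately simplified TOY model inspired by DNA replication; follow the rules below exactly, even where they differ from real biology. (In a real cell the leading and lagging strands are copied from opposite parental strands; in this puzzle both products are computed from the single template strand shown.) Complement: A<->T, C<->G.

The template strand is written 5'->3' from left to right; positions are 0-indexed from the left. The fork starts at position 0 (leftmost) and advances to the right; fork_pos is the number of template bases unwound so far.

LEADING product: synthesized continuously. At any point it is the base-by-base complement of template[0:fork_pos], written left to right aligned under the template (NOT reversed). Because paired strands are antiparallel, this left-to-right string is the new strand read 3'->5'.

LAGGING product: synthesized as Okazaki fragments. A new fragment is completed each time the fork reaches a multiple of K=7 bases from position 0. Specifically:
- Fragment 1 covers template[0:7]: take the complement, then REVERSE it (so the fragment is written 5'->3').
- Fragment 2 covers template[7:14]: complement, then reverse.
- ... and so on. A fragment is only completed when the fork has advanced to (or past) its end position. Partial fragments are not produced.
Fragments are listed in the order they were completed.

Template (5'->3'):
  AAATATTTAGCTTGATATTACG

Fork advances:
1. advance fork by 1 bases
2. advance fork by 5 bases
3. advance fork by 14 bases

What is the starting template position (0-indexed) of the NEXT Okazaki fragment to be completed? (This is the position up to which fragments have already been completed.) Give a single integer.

Answer: 14

Derivation:
Step 1: advance 1 -> fork_pos = 0 + 1 = 1. Next multiple of 7 is 7 (not reached); still 0 fragment(s).
Step 2: advance 5 -> fork_pos = 1 + 5 = 6. Next multiple of 7 is 7 (not reached); still 0 fragment(s).
Step 3: advance 14 -> fork_pos = 6 + 14 = 20. Reached multiple(s) of 7: 7, 14 -> fragments 1-2 completed (2 total).
2 fragment(s) completed, covering template[0:14] (2 x 7 = 14). The next fragment, fragment 3, covers template[14:21], so it starts at position 14.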